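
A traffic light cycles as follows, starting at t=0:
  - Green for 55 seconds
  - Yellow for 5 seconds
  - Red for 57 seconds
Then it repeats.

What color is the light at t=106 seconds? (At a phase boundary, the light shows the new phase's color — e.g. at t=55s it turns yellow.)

Cycle length = 55 + 5 + 57 = 117s
t = 106, phase_t = 106 mod 117 = 106
106 >= 60 → RED

Answer: red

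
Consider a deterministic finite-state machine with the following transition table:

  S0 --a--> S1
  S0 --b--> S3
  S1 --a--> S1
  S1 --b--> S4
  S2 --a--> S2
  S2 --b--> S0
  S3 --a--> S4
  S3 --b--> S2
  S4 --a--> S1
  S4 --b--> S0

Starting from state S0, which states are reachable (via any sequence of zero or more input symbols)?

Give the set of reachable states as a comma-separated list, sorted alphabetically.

Answer: S0, S1, S2, S3, S4

Derivation:
BFS from S0:
  visit S0: S0--a-->S1 (new), S0--b-->S3 (new)
  visit S1: S1--a-->S1 (seen), S1--b-->S4 (new)
  visit S3: S3--a-->S4 (seen), S3--b-->S2 (new)
  visit S4: S4--a-->S1 (seen), S4--b-->S0 (seen)
  visit S2: S2--a-->S2 (seen), S2--b-->S0 (seen)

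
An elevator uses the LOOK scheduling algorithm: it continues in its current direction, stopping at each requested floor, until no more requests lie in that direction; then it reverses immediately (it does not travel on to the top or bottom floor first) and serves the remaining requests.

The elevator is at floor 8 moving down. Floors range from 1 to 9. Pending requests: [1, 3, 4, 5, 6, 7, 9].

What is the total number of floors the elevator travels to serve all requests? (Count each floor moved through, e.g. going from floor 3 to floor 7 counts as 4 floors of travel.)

Start at floor 8 moving down, LOOK stop order: [7, 6, 5, 4, 3, 1, 9]
  8 → 7: |7-8| = 1, total = 1
  7 → 6: |6-7| = 1, total = 2
  6 → 5: |5-6| = 1, total = 3
  5 → 4: |4-5| = 1, total = 4
  4 → 3: |3-4| = 1, total = 5
  3 → 1: |1-3| = 2, total = 7
  1 → 9: |9-1| = 8, total = 15

Answer: 15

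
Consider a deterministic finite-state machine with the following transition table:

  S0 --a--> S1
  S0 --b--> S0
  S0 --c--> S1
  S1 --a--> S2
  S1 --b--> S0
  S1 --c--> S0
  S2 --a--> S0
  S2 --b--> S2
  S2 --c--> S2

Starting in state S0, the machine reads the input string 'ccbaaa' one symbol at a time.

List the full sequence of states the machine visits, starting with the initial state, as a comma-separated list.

Start: S0
  read 'c': S0 --c--> S1
  read 'c': S1 --c--> S0
  read 'b': S0 --b--> S0
  read 'a': S0 --a--> S1
  read 'a': S1 --a--> S2
  read 'a': S2 --a--> S0

Answer: S0, S1, S0, S0, S1, S2, S0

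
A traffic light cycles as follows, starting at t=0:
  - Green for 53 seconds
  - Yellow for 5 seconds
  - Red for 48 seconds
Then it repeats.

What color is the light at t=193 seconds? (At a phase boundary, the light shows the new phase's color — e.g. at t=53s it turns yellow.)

Answer: red

Derivation:
Cycle length = 53 + 5 + 48 = 106s
t = 193, phase_t = 193 mod 106 = 87
87 >= 58 → RED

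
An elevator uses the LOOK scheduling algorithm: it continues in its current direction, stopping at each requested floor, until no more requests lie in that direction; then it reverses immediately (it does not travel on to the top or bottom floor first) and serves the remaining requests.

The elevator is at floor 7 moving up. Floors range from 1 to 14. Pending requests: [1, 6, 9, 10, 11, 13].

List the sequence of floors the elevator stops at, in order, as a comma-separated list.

Answer: 9, 10, 11, 13, 6, 1

Derivation:
Current: 7, moving UP
Serve above first (ascending): [9, 10, 11, 13]
Then reverse, serve below (descending): [6, 1]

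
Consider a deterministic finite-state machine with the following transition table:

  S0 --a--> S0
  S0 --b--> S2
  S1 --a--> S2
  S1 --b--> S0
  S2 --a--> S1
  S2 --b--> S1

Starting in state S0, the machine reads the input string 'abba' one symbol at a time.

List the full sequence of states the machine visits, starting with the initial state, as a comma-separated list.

Start: S0
  read 'a': S0 --a--> S0
  read 'b': S0 --b--> S2
  read 'b': S2 --b--> S1
  read 'a': S1 --a--> S2

Answer: S0, S0, S2, S1, S2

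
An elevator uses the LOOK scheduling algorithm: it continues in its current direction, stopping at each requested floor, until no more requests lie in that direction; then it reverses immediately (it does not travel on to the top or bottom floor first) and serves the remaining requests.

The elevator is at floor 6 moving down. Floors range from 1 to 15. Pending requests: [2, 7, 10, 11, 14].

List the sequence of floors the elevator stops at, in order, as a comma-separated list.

Current: 6, moving DOWN
Serve below first (descending): [2]
Then reverse, serve above (ascending): [7, 10, 11, 14]

Answer: 2, 7, 10, 11, 14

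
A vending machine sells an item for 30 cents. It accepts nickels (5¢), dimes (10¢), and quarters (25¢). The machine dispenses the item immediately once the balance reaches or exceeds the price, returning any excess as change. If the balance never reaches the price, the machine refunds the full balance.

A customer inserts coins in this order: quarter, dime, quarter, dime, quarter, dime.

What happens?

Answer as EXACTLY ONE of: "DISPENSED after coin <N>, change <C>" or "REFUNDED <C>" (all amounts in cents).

Price: 30¢
Coin 1 (quarter, 25¢): balance = 25¢
Coin 2 (dime, 10¢): balance = 35¢
  → balance >= price → DISPENSE, change = 35 - 30 = 5¢

Answer: DISPENSED after coin 2, change 5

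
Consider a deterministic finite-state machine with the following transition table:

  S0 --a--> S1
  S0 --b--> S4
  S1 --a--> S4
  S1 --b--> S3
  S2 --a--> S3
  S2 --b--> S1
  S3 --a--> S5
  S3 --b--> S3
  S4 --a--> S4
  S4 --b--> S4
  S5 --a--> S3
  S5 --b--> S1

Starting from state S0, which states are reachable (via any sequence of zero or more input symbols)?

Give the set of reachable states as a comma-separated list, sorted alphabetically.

BFS from S0:
  visit S0: S0--a-->S1 (new), S0--b-->S4 (new)
  visit S1: S1--a-->S4 (seen), S1--b-->S3 (new)
  visit S4: S4--a-->S4 (seen), S4--b-->S4 (seen)
  visit S3: S3--a-->S5 (new), S3--b-->S3 (seen)
  visit S5: S5--a-->S3 (seen), S5--b-->S1 (seen)

Answer: S0, S1, S3, S4, S5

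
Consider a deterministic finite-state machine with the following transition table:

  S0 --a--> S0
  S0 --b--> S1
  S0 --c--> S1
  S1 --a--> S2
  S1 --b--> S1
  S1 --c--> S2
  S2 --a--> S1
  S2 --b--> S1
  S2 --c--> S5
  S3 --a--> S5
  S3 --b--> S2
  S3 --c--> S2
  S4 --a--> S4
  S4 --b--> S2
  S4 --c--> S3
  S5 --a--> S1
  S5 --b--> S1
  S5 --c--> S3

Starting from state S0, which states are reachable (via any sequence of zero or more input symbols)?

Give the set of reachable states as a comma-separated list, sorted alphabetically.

BFS from S0:
  visit S0: S0--a-->S0 (seen), S0--b-->S1 (new), S0--c-->S1 (seen)
  visit S1: S1--a-->S2 (new), S1--b-->S1 (seen), S1--c-->S2 (seen)
  visit S2: S2--a-->S1 (seen), S2--b-->S1 (seen), S2--c-->S5 (new)
  visit S5: S5--a-->S1 (seen), S5--b-->S1 (seen), S5--c-->S3 (new)
  visit S3: S3--a-->S5 (seen), S3--b-->S2 (seen), S3--c-->S2 (seen)

Answer: S0, S1, S2, S3, S5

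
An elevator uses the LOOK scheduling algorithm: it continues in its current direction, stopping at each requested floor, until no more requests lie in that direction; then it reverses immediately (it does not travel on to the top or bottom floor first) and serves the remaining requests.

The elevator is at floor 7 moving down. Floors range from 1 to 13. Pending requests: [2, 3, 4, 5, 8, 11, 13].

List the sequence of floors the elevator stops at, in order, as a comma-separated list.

Current: 7, moving DOWN
Serve below first (descending): [5, 4, 3, 2]
Then reverse, serve above (ascending): [8, 11, 13]

Answer: 5, 4, 3, 2, 8, 11, 13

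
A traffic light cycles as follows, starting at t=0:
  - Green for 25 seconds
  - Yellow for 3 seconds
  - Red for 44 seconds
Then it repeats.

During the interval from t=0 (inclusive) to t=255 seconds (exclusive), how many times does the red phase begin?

Answer: 4

Derivation:
Cycle = 25+3+44 = 72s
red phase starts at t = k*72 + 28 for k=0,1,2,...
Need k*72+28 < 255 → k < 3.153
k ∈ {0, ..., 3} → 4 starts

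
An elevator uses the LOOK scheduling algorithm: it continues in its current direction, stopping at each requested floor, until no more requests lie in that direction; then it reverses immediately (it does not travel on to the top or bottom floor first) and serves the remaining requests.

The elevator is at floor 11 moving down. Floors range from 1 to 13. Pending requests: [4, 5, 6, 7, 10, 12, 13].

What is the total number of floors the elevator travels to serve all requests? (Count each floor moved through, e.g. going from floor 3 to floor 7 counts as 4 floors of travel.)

Answer: 16

Derivation:
Start at floor 11 moving down, LOOK stop order: [10, 7, 6, 5, 4, 12, 13]
  11 → 10: |10-11| = 1, total = 1
  10 → 7: |7-10| = 3, total = 4
  7 → 6: |6-7| = 1, total = 5
  6 → 5: |5-6| = 1, total = 6
  5 → 4: |4-5| = 1, total = 7
  4 → 12: |12-4| = 8, total = 15
  12 → 13: |13-12| = 1, total = 16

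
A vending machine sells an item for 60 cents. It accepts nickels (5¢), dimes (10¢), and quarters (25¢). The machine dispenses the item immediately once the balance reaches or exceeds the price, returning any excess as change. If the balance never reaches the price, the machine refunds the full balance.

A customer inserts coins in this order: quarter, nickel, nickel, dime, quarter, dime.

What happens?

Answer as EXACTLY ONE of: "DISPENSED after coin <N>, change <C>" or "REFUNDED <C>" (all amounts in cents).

Price: 60¢
Coin 1 (quarter, 25¢): balance = 25¢
Coin 2 (nickel, 5¢): balance = 30¢
Coin 3 (nickel, 5¢): balance = 35¢
Coin 4 (dime, 10¢): balance = 45¢
Coin 5 (quarter, 25¢): balance = 70¢
  → balance >= price → DISPENSE, change = 70 - 60 = 10¢

Answer: DISPENSED after coin 5, change 10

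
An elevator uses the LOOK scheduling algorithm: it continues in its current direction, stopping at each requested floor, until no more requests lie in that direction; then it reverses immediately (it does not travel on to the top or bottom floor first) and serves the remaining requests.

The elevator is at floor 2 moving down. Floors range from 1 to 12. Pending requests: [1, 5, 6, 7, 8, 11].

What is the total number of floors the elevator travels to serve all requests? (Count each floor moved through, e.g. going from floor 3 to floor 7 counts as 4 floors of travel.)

Start at floor 2 moving down, LOOK stop order: [1, 5, 6, 7, 8, 11]
  2 → 1: |1-2| = 1, total = 1
  1 → 5: |5-1| = 4, total = 5
  5 → 6: |6-5| = 1, total = 6
  6 → 7: |7-6| = 1, total = 7
  7 → 8: |8-7| = 1, total = 8
  8 → 11: |11-8| = 3, total = 11

Answer: 11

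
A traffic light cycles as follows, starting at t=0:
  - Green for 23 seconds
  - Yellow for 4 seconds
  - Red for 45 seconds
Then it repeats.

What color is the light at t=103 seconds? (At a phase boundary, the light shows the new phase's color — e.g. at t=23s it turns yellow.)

Cycle length = 23 + 4 + 45 = 72s
t = 103, phase_t = 103 mod 72 = 31
31 >= 27 → RED

Answer: red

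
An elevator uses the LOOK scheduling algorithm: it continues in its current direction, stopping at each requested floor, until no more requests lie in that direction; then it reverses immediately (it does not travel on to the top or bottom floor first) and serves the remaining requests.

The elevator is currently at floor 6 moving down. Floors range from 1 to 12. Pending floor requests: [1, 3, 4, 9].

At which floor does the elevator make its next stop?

Answer: 4

Derivation:
Current floor: 6, direction: down
Requests above: [9]
Requests below: [1, 3, 4]
Moving down and requests lie below → nearest below is max([1, 3, 4]) = 4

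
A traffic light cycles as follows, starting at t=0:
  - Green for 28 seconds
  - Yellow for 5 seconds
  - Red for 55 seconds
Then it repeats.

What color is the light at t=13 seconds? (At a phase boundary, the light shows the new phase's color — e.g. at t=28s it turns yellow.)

Answer: green

Derivation:
Cycle length = 28 + 5 + 55 = 88s
t = 13, phase_t = 13 mod 88 = 13
13 < 28 (green end) → GREEN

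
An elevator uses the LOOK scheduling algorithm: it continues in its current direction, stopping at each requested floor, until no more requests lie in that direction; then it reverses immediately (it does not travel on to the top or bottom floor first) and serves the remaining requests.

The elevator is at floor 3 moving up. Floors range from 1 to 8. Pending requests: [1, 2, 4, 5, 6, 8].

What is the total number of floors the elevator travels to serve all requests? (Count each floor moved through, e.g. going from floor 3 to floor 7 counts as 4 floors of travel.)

Start at floor 3 moving up, LOOK stop order: [4, 5, 6, 8, 2, 1]
  3 → 4: |4-3| = 1, total = 1
  4 → 5: |5-4| = 1, total = 2
  5 → 6: |6-5| = 1, total = 3
  6 → 8: |8-6| = 2, total = 5
  8 → 2: |2-8| = 6, total = 11
  2 → 1: |1-2| = 1, total = 12

Answer: 12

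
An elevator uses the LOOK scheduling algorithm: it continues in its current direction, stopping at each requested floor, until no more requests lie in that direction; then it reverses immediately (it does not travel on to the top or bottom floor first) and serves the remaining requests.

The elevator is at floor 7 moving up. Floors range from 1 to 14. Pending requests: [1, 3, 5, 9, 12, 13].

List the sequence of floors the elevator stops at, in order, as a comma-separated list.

Answer: 9, 12, 13, 5, 3, 1

Derivation:
Current: 7, moving UP
Serve above first (ascending): [9, 12, 13]
Then reverse, serve below (descending): [5, 3, 1]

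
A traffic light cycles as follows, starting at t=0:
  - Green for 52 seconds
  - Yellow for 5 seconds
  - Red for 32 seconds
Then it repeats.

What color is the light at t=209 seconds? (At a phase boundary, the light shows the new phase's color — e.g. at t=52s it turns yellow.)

Answer: green

Derivation:
Cycle length = 52 + 5 + 32 = 89s
t = 209, phase_t = 209 mod 89 = 31
31 < 52 (green end) → GREEN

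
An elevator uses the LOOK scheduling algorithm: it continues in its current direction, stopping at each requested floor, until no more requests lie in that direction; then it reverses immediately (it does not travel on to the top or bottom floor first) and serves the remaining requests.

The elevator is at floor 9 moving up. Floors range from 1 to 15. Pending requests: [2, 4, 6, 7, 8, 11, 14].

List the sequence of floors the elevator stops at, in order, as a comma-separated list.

Answer: 11, 14, 8, 7, 6, 4, 2

Derivation:
Current: 9, moving UP
Serve above first (ascending): [11, 14]
Then reverse, serve below (descending): [8, 7, 6, 4, 2]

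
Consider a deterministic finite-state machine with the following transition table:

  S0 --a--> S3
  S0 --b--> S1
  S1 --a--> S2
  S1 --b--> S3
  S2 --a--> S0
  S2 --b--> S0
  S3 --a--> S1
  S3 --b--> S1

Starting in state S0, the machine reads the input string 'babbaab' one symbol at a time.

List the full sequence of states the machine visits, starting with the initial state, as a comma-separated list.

Answer: S0, S1, S2, S0, S1, S2, S0, S1

Derivation:
Start: S0
  read 'b': S0 --b--> S1
  read 'a': S1 --a--> S2
  read 'b': S2 --b--> S0
  read 'b': S0 --b--> S1
  read 'a': S1 --a--> S2
  read 'a': S2 --a--> S0
  read 'b': S0 --b--> S1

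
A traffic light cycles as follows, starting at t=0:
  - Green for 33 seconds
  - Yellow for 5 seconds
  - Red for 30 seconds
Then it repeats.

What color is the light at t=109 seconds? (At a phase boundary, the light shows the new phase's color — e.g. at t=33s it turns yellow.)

Answer: red

Derivation:
Cycle length = 33 + 5 + 30 = 68s
t = 109, phase_t = 109 mod 68 = 41
41 >= 38 → RED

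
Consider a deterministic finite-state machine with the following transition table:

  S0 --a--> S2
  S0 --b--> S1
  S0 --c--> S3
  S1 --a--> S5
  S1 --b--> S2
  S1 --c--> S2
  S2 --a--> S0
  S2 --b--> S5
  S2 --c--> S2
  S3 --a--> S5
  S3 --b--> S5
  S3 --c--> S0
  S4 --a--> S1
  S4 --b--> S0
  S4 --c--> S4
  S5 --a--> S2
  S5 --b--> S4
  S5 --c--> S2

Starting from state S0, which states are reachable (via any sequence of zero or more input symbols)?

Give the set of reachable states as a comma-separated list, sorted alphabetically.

BFS from S0:
  visit S0: S0--a-->S2 (new), S0--b-->S1 (new), S0--c-->S3 (new)
  visit S2: S2--a-->S0 (seen), S2--b-->S5 (new), S2--c-->S2 (seen)
  visit S1: S1--a-->S5 (seen), S1--b-->S2 (seen), S1--c-->S2 (seen)
  visit S3: S3--a-->S5 (seen), S3--b-->S5 (seen), S3--c-->S0 (seen)
  visit S5: S5--a-->S2 (seen), S5--b-->S4 (new), S5--c-->S2 (seen)
  visit S4: S4--a-->S1 (seen), S4--b-->S0 (seen), S4--c-->S4 (seen)

Answer: S0, S1, S2, S3, S4, S5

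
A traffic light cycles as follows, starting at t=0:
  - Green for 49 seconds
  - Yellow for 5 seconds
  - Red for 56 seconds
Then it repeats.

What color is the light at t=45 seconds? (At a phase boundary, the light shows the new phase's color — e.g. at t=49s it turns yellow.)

Cycle length = 49 + 5 + 56 = 110s
t = 45, phase_t = 45 mod 110 = 45
45 < 49 (green end) → GREEN

Answer: green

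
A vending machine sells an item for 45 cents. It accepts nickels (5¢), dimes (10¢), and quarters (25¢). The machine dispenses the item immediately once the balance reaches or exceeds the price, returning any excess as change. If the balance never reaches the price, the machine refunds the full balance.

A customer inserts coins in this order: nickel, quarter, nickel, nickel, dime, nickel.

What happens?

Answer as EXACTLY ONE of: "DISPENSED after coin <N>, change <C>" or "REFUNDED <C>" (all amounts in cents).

Answer: DISPENSED after coin 5, change 5

Derivation:
Price: 45¢
Coin 1 (nickel, 5¢): balance = 5¢
Coin 2 (quarter, 25¢): balance = 30¢
Coin 3 (nickel, 5¢): balance = 35¢
Coin 4 (nickel, 5¢): balance = 40¢
Coin 5 (dime, 10¢): balance = 50¢
  → balance >= price → DISPENSE, change = 50 - 45 = 5¢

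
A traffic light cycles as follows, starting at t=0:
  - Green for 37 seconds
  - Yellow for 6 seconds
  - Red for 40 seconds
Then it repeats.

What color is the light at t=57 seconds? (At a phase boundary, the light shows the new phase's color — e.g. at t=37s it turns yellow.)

Answer: red

Derivation:
Cycle length = 37 + 6 + 40 = 83s
t = 57, phase_t = 57 mod 83 = 57
57 >= 43 → RED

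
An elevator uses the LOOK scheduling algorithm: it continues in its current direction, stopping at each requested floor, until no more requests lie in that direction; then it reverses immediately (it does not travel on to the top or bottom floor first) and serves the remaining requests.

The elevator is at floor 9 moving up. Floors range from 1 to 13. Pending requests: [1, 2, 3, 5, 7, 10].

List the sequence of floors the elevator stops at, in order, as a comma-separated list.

Current: 9, moving UP
Serve above first (ascending): [10]
Then reverse, serve below (descending): [7, 5, 3, 2, 1]

Answer: 10, 7, 5, 3, 2, 1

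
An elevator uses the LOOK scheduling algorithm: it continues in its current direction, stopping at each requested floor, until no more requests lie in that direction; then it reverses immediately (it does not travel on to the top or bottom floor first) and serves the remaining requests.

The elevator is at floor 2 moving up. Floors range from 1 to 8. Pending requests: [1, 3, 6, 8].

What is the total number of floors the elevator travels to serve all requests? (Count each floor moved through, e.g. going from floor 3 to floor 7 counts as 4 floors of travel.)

Start at floor 2 moving up, LOOK stop order: [3, 6, 8, 1]
  2 → 3: |3-2| = 1, total = 1
  3 → 6: |6-3| = 3, total = 4
  6 → 8: |8-6| = 2, total = 6
  8 → 1: |1-8| = 7, total = 13

Answer: 13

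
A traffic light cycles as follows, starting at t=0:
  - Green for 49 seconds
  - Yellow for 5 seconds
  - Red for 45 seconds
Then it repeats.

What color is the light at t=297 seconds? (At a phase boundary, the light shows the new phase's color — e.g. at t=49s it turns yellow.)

Answer: green

Derivation:
Cycle length = 49 + 5 + 45 = 99s
t = 297, phase_t = 297 mod 99 = 0
0 < 49 (green end) → GREEN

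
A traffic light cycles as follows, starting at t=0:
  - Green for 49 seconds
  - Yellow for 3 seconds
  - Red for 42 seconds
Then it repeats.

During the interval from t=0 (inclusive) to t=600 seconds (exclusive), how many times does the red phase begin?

Cycle = 49+3+42 = 94s
red phase starts at t = k*94 + 52 for k=0,1,2,...
Need k*94+52 < 600 → k < 5.830
k ∈ {0, ..., 5} → 6 starts

Answer: 6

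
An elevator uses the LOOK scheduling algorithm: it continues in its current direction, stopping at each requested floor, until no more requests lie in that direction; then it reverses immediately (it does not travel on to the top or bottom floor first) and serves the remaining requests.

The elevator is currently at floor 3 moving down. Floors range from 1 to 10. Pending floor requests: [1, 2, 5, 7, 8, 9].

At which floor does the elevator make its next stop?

Answer: 2

Derivation:
Current floor: 3, direction: down
Requests above: [5, 7, 8, 9]
Requests below: [1, 2]
Moving down and requests lie below → nearest below is max([1, 2]) = 2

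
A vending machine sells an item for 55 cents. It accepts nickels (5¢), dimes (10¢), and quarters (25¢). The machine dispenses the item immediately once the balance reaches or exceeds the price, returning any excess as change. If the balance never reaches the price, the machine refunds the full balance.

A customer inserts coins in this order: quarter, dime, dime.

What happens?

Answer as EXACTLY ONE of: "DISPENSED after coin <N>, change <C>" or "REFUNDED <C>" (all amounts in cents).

Price: 55¢
Coin 1 (quarter, 25¢): balance = 25¢
Coin 2 (dime, 10¢): balance = 35¢
Coin 3 (dime, 10¢): balance = 45¢
All coins inserted, balance 45¢ < price 55¢ → REFUND 45¢

Answer: REFUNDED 45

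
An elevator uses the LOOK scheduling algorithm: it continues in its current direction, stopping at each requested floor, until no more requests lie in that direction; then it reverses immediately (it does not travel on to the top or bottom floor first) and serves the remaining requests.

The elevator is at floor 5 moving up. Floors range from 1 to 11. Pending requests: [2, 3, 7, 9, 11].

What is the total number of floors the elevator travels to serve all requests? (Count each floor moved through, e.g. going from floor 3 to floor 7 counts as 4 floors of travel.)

Answer: 15

Derivation:
Start at floor 5 moving up, LOOK stop order: [7, 9, 11, 3, 2]
  5 → 7: |7-5| = 2, total = 2
  7 → 9: |9-7| = 2, total = 4
  9 → 11: |11-9| = 2, total = 6
  11 → 3: |3-11| = 8, total = 14
  3 → 2: |2-3| = 1, total = 15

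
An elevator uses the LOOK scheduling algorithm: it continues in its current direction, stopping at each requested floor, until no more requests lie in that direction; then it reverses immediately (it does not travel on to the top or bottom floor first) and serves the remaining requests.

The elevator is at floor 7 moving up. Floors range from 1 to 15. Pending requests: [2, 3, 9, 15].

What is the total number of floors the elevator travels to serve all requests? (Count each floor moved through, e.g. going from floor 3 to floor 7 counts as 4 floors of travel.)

Answer: 21

Derivation:
Start at floor 7 moving up, LOOK stop order: [9, 15, 3, 2]
  7 → 9: |9-7| = 2, total = 2
  9 → 15: |15-9| = 6, total = 8
  15 → 3: |3-15| = 12, total = 20
  3 → 2: |2-3| = 1, total = 21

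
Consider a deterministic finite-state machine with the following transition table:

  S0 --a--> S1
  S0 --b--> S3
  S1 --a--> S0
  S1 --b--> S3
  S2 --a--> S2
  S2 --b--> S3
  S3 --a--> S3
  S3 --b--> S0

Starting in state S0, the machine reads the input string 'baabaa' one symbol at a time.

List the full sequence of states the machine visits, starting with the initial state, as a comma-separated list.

Start: S0
  read 'b': S0 --b--> S3
  read 'a': S3 --a--> S3
  read 'a': S3 --a--> S3
  read 'b': S3 --b--> S0
  read 'a': S0 --a--> S1
  read 'a': S1 --a--> S0

Answer: S0, S3, S3, S3, S0, S1, S0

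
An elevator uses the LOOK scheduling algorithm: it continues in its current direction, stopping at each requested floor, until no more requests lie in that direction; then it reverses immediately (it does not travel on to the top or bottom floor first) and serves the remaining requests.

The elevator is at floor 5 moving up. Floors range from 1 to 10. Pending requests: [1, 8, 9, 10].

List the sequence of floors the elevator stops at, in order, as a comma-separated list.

Answer: 8, 9, 10, 1

Derivation:
Current: 5, moving UP
Serve above first (ascending): [8, 9, 10]
Then reverse, serve below (descending): [1]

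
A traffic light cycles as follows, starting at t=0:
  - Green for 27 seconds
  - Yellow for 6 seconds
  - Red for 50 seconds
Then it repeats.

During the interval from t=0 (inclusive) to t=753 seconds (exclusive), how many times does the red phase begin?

Cycle = 27+6+50 = 83s
red phase starts at t = k*83 + 33 for k=0,1,2,...
Need k*83+33 < 753 → k < 8.675
k ∈ {0, ..., 8} → 9 starts

Answer: 9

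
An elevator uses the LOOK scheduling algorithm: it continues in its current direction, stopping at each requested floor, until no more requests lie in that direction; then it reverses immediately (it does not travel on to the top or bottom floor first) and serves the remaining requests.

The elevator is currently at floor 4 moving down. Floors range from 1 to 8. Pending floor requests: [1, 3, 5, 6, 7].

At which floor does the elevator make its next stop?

Answer: 3

Derivation:
Current floor: 4, direction: down
Requests above: [5, 6, 7]
Requests below: [1, 3]
Moving down and requests lie below → nearest below is max([1, 3]) = 3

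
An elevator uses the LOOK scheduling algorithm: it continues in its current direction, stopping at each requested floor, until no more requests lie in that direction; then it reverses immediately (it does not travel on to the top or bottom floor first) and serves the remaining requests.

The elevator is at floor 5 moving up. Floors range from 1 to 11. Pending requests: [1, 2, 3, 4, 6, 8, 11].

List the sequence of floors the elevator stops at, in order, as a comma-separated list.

Current: 5, moving UP
Serve above first (ascending): [6, 8, 11]
Then reverse, serve below (descending): [4, 3, 2, 1]

Answer: 6, 8, 11, 4, 3, 2, 1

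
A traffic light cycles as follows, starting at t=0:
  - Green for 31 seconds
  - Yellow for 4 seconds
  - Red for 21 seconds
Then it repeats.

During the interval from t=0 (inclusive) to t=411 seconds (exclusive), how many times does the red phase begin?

Cycle = 31+4+21 = 56s
red phase starts at t = k*56 + 35 for k=0,1,2,...
Need k*56+35 < 411 → k < 6.714
k ∈ {0, ..., 6} → 7 starts

Answer: 7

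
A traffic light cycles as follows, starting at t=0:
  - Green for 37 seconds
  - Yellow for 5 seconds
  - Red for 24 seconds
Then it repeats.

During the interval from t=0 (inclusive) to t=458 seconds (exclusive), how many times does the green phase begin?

Cycle = 37+5+24 = 66s
green phase starts at t = k*66 + 0 for k=0,1,2,...
Need k*66+0 < 458 → k < 6.939
k ∈ {0, ..., 6} → 7 starts

Answer: 7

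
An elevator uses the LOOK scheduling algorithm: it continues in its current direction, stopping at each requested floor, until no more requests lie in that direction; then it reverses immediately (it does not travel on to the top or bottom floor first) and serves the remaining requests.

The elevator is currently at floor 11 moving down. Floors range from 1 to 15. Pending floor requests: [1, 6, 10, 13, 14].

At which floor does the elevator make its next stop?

Current floor: 11, direction: down
Requests above: [13, 14]
Requests below: [1, 6, 10]
Moving down and requests lie below → nearest below is max([1, 6, 10]) = 10

Answer: 10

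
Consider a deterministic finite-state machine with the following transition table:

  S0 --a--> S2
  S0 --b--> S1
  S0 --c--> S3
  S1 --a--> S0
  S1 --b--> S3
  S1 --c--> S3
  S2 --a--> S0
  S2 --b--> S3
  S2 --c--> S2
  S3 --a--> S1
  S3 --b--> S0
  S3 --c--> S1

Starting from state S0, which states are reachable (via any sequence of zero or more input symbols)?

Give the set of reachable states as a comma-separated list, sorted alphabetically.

BFS from S0:
  visit S0: S0--a-->S2 (new), S0--b-->S1 (new), S0--c-->S3 (new)
  visit S2: S2--a-->S0 (seen), S2--b-->S3 (seen), S2--c-->S2 (seen)
  visit S1: S1--a-->S0 (seen), S1--b-->S3 (seen), S1--c-->S3 (seen)
  visit S3: S3--a-->S1 (seen), S3--b-->S0 (seen), S3--c-->S1 (seen)

Answer: S0, S1, S2, S3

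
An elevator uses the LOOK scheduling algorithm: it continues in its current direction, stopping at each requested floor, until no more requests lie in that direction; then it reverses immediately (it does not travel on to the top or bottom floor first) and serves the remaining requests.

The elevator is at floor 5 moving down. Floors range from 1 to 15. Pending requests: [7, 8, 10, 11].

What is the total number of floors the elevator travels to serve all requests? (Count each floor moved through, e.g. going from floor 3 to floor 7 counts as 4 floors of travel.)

Answer: 6

Derivation:
Start at floor 5 moving down, LOOK stop order: [7, 8, 10, 11]
  5 → 7: |7-5| = 2, total = 2
  7 → 8: |8-7| = 1, total = 3
  8 → 10: |10-8| = 2, total = 5
  10 → 11: |11-10| = 1, total = 6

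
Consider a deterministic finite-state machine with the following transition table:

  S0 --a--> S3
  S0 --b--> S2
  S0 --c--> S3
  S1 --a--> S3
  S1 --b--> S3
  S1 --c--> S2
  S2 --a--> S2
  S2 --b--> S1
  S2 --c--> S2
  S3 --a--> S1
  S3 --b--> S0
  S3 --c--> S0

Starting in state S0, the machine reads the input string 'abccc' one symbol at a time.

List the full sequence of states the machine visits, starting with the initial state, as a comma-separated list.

Answer: S0, S3, S0, S3, S0, S3

Derivation:
Start: S0
  read 'a': S0 --a--> S3
  read 'b': S3 --b--> S0
  read 'c': S0 --c--> S3
  read 'c': S3 --c--> S0
  read 'c': S0 --c--> S3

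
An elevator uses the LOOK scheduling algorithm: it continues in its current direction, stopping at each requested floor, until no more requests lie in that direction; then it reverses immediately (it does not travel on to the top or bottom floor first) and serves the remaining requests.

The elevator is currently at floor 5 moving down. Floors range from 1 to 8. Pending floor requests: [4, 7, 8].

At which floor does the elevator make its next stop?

Current floor: 5, direction: down
Requests above: [7, 8]
Requests below: [4]
Moving down and requests lie below → nearest below is max([4]) = 4

Answer: 4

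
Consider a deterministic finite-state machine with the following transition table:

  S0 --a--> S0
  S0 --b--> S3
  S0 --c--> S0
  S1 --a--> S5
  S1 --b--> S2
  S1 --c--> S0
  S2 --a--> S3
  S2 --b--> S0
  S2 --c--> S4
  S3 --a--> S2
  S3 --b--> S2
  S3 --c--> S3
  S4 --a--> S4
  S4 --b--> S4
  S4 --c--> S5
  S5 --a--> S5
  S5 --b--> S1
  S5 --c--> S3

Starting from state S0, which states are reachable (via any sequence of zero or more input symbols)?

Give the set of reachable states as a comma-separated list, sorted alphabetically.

Answer: S0, S1, S2, S3, S4, S5

Derivation:
BFS from S0:
  visit S0: S0--a-->S0 (seen), S0--b-->S3 (new), S0--c-->S0 (seen)
  visit S3: S3--a-->S2 (new), S3--b-->S2 (seen), S3--c-->S3 (seen)
  visit S2: S2--a-->S3 (seen), S2--b-->S0 (seen), S2--c-->S4 (new)
  visit S4: S4--a-->S4 (seen), S4--b-->S4 (seen), S4--c-->S5 (new)
  visit S5: S5--a-->S5 (seen), S5--b-->S1 (new), S5--c-->S3 (seen)
  visit S1: S1--a-->S5 (seen), S1--b-->S2 (seen), S1--c-->S0 (seen)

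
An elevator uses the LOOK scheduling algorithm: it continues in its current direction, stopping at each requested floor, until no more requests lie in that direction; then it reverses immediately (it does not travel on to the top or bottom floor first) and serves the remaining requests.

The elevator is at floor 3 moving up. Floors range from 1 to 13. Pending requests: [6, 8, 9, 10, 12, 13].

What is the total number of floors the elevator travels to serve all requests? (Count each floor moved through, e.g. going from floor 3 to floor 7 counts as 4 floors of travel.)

Start at floor 3 moving up, LOOK stop order: [6, 8, 9, 10, 12, 13]
  3 → 6: |6-3| = 3, total = 3
  6 → 8: |8-6| = 2, total = 5
  8 → 9: |9-8| = 1, total = 6
  9 → 10: |10-9| = 1, total = 7
  10 → 12: |12-10| = 2, total = 9
  12 → 13: |13-12| = 1, total = 10

Answer: 10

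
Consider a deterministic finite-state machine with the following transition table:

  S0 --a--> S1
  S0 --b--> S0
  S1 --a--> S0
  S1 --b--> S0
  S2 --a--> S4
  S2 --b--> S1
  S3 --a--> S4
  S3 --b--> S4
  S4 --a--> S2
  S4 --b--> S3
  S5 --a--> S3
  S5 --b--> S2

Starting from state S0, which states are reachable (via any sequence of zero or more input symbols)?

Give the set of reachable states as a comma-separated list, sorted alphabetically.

Answer: S0, S1

Derivation:
BFS from S0:
  visit S0: S0--a-->S1 (new), S0--b-->S0 (seen)
  visit S1: S1--a-->S0 (seen), S1--b-->S0 (seen)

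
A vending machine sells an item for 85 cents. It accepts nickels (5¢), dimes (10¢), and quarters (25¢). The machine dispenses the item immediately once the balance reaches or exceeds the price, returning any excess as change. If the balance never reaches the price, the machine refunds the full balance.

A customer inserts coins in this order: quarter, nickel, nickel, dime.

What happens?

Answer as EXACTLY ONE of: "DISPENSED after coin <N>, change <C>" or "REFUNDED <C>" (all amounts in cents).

Answer: REFUNDED 45

Derivation:
Price: 85¢
Coin 1 (quarter, 25¢): balance = 25¢
Coin 2 (nickel, 5¢): balance = 30¢
Coin 3 (nickel, 5¢): balance = 35¢
Coin 4 (dime, 10¢): balance = 45¢
All coins inserted, balance 45¢ < price 85¢ → REFUND 45¢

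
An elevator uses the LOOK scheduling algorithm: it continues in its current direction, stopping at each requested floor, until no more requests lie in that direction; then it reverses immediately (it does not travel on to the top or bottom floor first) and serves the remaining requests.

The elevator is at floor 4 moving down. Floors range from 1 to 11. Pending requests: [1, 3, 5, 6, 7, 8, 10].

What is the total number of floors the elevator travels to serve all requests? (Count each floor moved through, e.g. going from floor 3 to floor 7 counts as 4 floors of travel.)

Start at floor 4 moving down, LOOK stop order: [3, 1, 5, 6, 7, 8, 10]
  4 → 3: |3-4| = 1, total = 1
  3 → 1: |1-3| = 2, total = 3
  1 → 5: |5-1| = 4, total = 7
  5 → 6: |6-5| = 1, total = 8
  6 → 7: |7-6| = 1, total = 9
  7 → 8: |8-7| = 1, total = 10
  8 → 10: |10-8| = 2, total = 12

Answer: 12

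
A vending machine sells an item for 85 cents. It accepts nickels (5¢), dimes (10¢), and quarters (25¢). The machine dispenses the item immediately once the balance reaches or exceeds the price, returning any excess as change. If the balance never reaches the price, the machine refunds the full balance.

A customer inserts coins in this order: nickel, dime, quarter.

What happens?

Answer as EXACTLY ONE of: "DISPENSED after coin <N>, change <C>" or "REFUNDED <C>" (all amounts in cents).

Answer: REFUNDED 40

Derivation:
Price: 85¢
Coin 1 (nickel, 5¢): balance = 5¢
Coin 2 (dime, 10¢): balance = 15¢
Coin 3 (quarter, 25¢): balance = 40¢
All coins inserted, balance 40¢ < price 85¢ → REFUND 40¢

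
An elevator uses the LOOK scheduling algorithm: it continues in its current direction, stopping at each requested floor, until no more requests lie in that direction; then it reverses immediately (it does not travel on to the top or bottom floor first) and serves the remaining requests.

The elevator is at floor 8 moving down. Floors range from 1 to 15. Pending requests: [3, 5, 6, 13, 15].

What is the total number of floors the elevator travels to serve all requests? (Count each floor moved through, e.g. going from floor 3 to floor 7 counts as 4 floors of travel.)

Start at floor 8 moving down, LOOK stop order: [6, 5, 3, 13, 15]
  8 → 6: |6-8| = 2, total = 2
  6 → 5: |5-6| = 1, total = 3
  5 → 3: |3-5| = 2, total = 5
  3 → 13: |13-3| = 10, total = 15
  13 → 15: |15-13| = 2, total = 17

Answer: 17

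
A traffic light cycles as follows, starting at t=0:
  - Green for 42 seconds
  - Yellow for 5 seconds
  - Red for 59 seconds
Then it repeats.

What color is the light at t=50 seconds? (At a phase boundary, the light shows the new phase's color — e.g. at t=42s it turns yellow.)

Answer: red

Derivation:
Cycle length = 42 + 5 + 59 = 106s
t = 50, phase_t = 50 mod 106 = 50
50 >= 47 → RED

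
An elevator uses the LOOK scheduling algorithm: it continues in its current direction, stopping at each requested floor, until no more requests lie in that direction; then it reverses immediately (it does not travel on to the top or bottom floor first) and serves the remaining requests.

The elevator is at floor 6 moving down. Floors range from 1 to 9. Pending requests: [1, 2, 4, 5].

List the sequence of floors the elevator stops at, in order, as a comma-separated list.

Current: 6, moving DOWN
Serve below first (descending): [5, 4, 2, 1]
Then reverse, serve above (ascending): []

Answer: 5, 4, 2, 1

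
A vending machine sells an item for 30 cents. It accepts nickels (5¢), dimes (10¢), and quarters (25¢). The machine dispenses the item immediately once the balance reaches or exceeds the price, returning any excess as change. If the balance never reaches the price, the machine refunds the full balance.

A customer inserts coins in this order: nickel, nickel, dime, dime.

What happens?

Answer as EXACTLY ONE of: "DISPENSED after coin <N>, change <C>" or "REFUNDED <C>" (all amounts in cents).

Price: 30¢
Coin 1 (nickel, 5¢): balance = 5¢
Coin 2 (nickel, 5¢): balance = 10¢
Coin 3 (dime, 10¢): balance = 20¢
Coin 4 (dime, 10¢): balance = 30¢
  → balance >= price → DISPENSE, change = 30 - 30 = 0¢

Answer: DISPENSED after coin 4, change 0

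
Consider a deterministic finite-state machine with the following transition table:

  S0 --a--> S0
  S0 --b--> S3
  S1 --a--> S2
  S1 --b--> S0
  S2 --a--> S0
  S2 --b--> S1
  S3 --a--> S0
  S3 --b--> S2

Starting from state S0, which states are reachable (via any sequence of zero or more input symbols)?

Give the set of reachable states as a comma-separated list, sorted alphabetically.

BFS from S0:
  visit S0: S0--a-->S0 (seen), S0--b-->S3 (new)
  visit S3: S3--a-->S0 (seen), S3--b-->S2 (new)
  visit S2: S2--a-->S0 (seen), S2--b-->S1 (new)
  visit S1: S1--a-->S2 (seen), S1--b-->S0 (seen)

Answer: S0, S1, S2, S3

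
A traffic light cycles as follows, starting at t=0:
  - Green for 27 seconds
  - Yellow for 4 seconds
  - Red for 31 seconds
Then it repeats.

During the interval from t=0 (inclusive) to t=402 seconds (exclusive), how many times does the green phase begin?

Cycle = 27+4+31 = 62s
green phase starts at t = k*62 + 0 for k=0,1,2,...
Need k*62+0 < 402 → k < 6.484
k ∈ {0, ..., 6} → 7 starts

Answer: 7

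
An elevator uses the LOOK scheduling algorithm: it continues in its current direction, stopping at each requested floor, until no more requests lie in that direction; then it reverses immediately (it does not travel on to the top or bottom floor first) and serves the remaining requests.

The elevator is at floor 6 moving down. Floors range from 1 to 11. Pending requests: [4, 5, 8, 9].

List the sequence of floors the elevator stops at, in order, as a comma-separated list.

Answer: 5, 4, 8, 9

Derivation:
Current: 6, moving DOWN
Serve below first (descending): [5, 4]
Then reverse, serve above (ascending): [8, 9]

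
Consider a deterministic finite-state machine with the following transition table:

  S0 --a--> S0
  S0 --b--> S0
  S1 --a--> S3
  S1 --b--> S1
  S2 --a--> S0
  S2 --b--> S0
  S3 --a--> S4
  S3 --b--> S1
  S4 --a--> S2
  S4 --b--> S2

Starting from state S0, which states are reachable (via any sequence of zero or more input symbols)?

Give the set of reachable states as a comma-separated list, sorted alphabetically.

BFS from S0:
  visit S0: S0--a-->S0 (seen), S0--b-->S0 (seen)

Answer: S0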